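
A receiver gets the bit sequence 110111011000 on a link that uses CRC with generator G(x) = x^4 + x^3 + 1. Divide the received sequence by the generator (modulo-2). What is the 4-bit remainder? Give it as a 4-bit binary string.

Modulo-2 division of 110111011000 by 11001:
  pos 0: 11011 XOR 11001 = 00010
  pos 3: 10101 XOR 11001 = 01100
  pos 4: 11001 XOR 11001 = 00000
Remainder = 0000 (zero — the frame passes the CRC check).

0000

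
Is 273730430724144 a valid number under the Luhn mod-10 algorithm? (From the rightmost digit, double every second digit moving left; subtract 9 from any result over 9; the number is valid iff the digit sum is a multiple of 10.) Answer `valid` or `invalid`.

invalid

From the right, keep odd positions and double even positions (subtract 9 from any doubled value over 9):
  doubled (positions 2,4,...): 8 8 5 6 0 5 5 → sum 37
  kept (positions 1,3,...): 4 1 2 0 4 3 3 2 → sum 19
Total = 56.
56 mod 10 = 6, so the number is invalid.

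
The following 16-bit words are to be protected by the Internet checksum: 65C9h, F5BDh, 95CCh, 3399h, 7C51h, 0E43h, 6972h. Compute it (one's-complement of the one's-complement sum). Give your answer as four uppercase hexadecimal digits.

One's-complement addition (fold any carry out of bit 15 back into bit 0):
  0x65C9 + 0xF5BD = 0x15B86 → wrap carry → 0x5B87
  0x5B87 + 0x95CC = 0x0F153
  0xF153 + 0x3399 = 0x124EC → wrap carry → 0x24ED
  0x24ED + 0x7C51 = 0x0A13E
  0xA13E + 0x0E43 = 0x0AF81
  0xAF81 + 0x6972 = 0x118F3 → wrap carry → 0x18F4
One's-complement sum = 0x18F4.
Checksum = ~0x18F4 & 0xFFFF = 0xE70B.

E70B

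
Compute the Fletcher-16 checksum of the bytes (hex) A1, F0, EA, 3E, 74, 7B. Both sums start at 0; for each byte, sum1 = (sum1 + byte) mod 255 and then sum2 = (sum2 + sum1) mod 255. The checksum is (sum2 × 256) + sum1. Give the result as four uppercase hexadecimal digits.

49AB

Running sums (mod 255):
  after byte 0 (A1): sum1=161, sum2=161
  after byte 1 (F0): sum1=146, sum2=52
  after byte 2 (EA): sum1=125, sum2=177
  after byte 3 (3E): sum1=187, sum2=109
  after byte 4 (74): sum1=48, sum2=157
  after byte 5 (7B): sum1=171, sum2=73
Checksum = sum2·256 + sum1 = 73·256 + 171 = 18859 = 0x49AB.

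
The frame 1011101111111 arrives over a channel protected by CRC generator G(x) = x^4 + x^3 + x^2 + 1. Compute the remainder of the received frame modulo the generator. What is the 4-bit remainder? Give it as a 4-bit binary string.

0010

Modulo-2 division of 1011101111111 by 11101:
  pos 0: 10111 XOR 11101 = 01010
  pos 1: 10100 XOR 11101 = 01001
  pos 2: 10011 XOR 11101 = 01110
  pos 3: 11101 XOR 11101 = 00000
  pos 8: 11111 XOR 11101 = 00010
Remainder = 0010 (nonzero — an error is detected).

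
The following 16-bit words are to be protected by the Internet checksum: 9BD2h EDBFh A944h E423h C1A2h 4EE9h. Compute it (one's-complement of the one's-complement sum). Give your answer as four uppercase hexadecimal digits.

One's-complement addition (fold any carry out of bit 15 back into bit 0):
  0x9BD2 + 0xEDBF = 0x18991 → wrap carry → 0x8992
  0x8992 + 0xA944 = 0x132D6 → wrap carry → 0x32D7
  0x32D7 + 0xE423 = 0x116FA → wrap carry → 0x16FB
  0x16FB + 0xC1A2 = 0x0D89D
  0xD89D + 0x4EE9 = 0x12786 → wrap carry → 0x2787
One's-complement sum = 0x2787.
Checksum = ~0x2787 & 0xFFFF = 0xD878.

D878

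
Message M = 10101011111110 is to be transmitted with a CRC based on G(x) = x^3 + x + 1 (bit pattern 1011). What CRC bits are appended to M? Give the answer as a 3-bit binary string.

Append 3 zeros: 10101011111110000. Divide by 1011 (XOR where the leading bit is 1):
  pos 0: 1010 XOR 1011 = 0001
  pos 3: 1101 XOR 1011 = 0110
  pos 4: 1101 XOR 1011 = 0110
  pos 5: 1101 XOR 1011 = 0110
  pos 6: 1101 XOR 1011 = 0110
  pos 7: 1101 XOR 1011 = 0110
  pos 8: 1101 XOR 1011 = 0110
  pos 9: 1101 XOR 1011 = 0110
  pos 10: 1100 XOR 1011 = 0111
  pos 11: 1110 XOR 1011 = 0101
  pos 12: 1010 XOR 1011 = 0001
Remainder (last 3 bits) = 010. This is the CRC / FCS.

010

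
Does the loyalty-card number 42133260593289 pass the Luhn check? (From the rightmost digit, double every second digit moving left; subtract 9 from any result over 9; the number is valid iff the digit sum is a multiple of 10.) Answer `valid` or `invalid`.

valid

From the right, keep odd positions and double even positions (subtract 9 from any doubled value over 9):
  doubled (positions 2,4,...): 7 6 1 3 6 2 8 → sum 33
  kept (positions 1,3,...): 9 2 9 0 2 3 2 → sum 27
Total = 60.
60 mod 10 = 0, so the number is valid.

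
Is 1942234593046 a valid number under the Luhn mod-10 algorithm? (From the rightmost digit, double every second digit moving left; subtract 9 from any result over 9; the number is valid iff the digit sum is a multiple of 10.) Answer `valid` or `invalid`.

From the right, keep odd positions and double even positions (subtract 9 from any doubled value over 9):
  doubled (positions 2,4,...): 8 6 1 6 4 9 → sum 34
  kept (positions 1,3,...): 6 0 9 4 2 4 1 → sum 26
Total = 60.
60 mod 10 = 0, so the number is valid.

valid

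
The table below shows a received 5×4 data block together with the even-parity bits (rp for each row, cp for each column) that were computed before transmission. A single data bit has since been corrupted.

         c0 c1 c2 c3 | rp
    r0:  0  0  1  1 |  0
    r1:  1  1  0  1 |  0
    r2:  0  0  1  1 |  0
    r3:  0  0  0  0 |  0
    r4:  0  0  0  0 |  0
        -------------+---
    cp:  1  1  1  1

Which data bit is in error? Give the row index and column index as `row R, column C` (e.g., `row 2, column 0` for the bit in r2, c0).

Recompute each row's even parity and compare to rp:
  r0: data parity 0, sent rp 0 → ok
  r1: data parity 1, sent rp 0 → mismatch
  r2: data parity 0, sent rp 0 → ok
  r3: data parity 0, sent rp 0 → ok
  r4: data parity 0, sent rp 0 → ok
Recompute each column's even parity and compare to cp:
  c0: data parity 1, sent cp 1 → ok
  c1: data parity 1, sent cp 1 → ok
  c2: data parity 0, sent cp 1 → mismatch
  c3: data parity 1, sent cp 1 → ok
Exactly one row (r1) and one column (c2) fail → the flipped bit is at their intersection.

row 1, column 2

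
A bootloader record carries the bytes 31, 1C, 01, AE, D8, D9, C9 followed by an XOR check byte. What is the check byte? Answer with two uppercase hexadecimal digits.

XOR the bytes together:
  start with 0x31
  0x31 ⊕ 0x1C = 0x2D
  0x2D ⊕ 0x01 = 0x2C
  0x2C ⊕ 0xAE = 0x82
  0x82 ⊕ 0xD8 = 0x5A
  0x5A ⊕ 0xD9 = 0x83
  0x83 ⊕ 0xC9 = 0x4A

4A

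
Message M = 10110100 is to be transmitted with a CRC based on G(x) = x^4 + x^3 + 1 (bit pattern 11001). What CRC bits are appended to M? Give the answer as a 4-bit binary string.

1001

Append 4 zeros: 101101000000. Divide by 11001 (XOR where the leading bit is 1):
  pos 0: 10110 XOR 11001 = 01111
  pos 1: 11111 XOR 11001 = 00110
  pos 3: 11000 XOR 11001 = 00001
  pos 7: 10000 XOR 11001 = 01001
Remainder (last 4 bits) = 1001. This is the CRC / FCS.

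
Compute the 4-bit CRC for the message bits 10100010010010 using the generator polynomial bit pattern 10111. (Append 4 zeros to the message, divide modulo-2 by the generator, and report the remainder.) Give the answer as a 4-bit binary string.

Append 4 zeros: 101000100100100000. Divide by 10111 (XOR where the leading bit is 1):
  pos 0: 10100 XOR 10111 = 00011
  pos 3: 11010 XOR 10111 = 01101
  pos 4: 11010 XOR 10111 = 01101
  pos 5: 11011 XOR 10111 = 01100
  pos 6: 11000 XOR 10111 = 01111
  pos 7: 11110 XOR 10111 = 01001
  pos 8: 10011 XOR 10111 = 00100
  pos 10: 10000 XOR 10111 = 00111
  pos 12: 11100 XOR 10111 = 01011
  pos 13: 10110 XOR 10111 = 00001
Remainder (last 4 bits) = 0001. This is the CRC / FCS.

0001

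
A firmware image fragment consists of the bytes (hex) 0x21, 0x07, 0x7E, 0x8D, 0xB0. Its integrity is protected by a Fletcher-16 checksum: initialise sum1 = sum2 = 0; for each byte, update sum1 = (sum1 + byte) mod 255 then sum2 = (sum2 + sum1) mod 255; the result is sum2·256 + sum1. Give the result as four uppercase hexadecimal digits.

Running sums (mod 255):
  after byte 0 (0x21): sum1=33, sum2=33
  after byte 1 (0x07): sum1=40, sum2=73
  after byte 2 (0x7E): sum1=166, sum2=239
  after byte 3 (0x8D): sum1=52, sum2=36
  after byte 4 (0xB0): sum1=228, sum2=9
Checksum = sum2·256 + sum1 = 9·256 + 228 = 2532 = 0x09E4.

09E4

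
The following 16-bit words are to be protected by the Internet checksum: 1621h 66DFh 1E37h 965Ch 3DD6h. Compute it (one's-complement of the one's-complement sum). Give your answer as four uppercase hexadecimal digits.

One's-complement addition (fold any carry out of bit 15 back into bit 0):
  0x1621 + 0x66DF = 0x07D00
  0x7D00 + 0x1E37 = 0x09B37
  0x9B37 + 0x965C = 0x13193 → wrap carry → 0x3194
  0x3194 + 0x3DD6 = 0x06F6A
One's-complement sum = 0x6F6A.
Checksum = ~0x6F6A & 0xFFFF = 0x9095.

9095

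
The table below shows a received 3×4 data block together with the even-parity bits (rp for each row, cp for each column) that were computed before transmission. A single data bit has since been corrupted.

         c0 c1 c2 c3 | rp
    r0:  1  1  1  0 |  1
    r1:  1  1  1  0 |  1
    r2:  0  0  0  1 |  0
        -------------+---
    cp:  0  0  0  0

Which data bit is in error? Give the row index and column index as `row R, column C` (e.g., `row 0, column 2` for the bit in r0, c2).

Recompute each row's even parity and compare to rp:
  r0: data parity 1, sent rp 1 → ok
  r1: data parity 1, sent rp 1 → ok
  r2: data parity 1, sent rp 0 → mismatch
Recompute each column's even parity and compare to cp:
  c0: data parity 0, sent cp 0 → ok
  c1: data parity 0, sent cp 0 → ok
  c2: data parity 0, sent cp 0 → ok
  c3: data parity 1, sent cp 0 → mismatch
Exactly one row (r2) and one column (c3) fail → the flipped bit is at their intersection.

row 2, column 3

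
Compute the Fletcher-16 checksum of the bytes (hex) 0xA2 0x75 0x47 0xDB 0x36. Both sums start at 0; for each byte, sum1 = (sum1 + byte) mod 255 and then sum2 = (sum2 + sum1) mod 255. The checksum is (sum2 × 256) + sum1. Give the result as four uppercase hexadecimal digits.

C671

Running sums (mod 255):
  after byte 0 (0xA2): sum1=162, sum2=162
  after byte 1 (0x75): sum1=24, sum2=186
  after byte 2 (0x47): sum1=95, sum2=26
  after byte 3 (0xDB): sum1=59, sum2=85
  after byte 4 (0x36): sum1=113, sum2=198
Checksum = sum2·256 + sum1 = 198·256 + 113 = 50801 = 0xC671.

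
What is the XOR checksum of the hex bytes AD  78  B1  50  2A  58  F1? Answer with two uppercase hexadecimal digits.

B7

XOR the bytes together:
  start with 0xAD
  0xAD ⊕ 0x78 = 0xD5
  0xD5 ⊕ 0xB1 = 0x64
  0x64 ⊕ 0x50 = 0x34
  0x34 ⊕ 0x2A = 0x1E
  0x1E ⊕ 0x58 = 0x46
  0x46 ⊕ 0xF1 = 0xB7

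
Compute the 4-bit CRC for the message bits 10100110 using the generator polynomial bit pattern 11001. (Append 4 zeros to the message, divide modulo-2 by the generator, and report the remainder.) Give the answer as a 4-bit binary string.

Append 4 zeros: 101001100000. Divide by 11001 (XOR where the leading bit is 1):
  pos 0: 10100 XOR 11001 = 01101
  pos 1: 11011 XOR 11001 = 00010
  pos 4: 10100 XOR 11001 = 01101
  pos 5: 11010 XOR 11001 = 00011
Remainder (last 4 bits) = 1100. This is the CRC / FCS.

1100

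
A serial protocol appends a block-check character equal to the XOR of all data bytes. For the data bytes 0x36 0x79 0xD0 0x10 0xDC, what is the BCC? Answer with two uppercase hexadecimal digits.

XOR the bytes together:
  start with 0x36
  0x36 ⊕ 0x79 = 0x4F
  0x4F ⊕ 0xD0 = 0x9F
  0x9F ⊕ 0x10 = 0x8F
  0x8F ⊕ 0xDC = 0x53

53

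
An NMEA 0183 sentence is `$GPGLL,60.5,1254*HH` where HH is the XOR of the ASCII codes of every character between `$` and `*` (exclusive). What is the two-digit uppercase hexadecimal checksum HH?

4F

XOR the ASCII codes of the payload characters:
  'G' = 0x47 → acc = 0x47
  'P' = 0x50 → acc = 0x17
  'G' = 0x47 → acc = 0x50
  'L' = 0x4C → acc = 0x1C
  'L' = 0x4C → acc = 0x50
  ',' = 0x2C → acc = 0x7C
  '6' = 0x36 → acc = 0x4A
  '0' = 0x30 → acc = 0x7A
  '.' = 0x2E → acc = 0x54
  '5' = 0x35 → acc = 0x61
  ',' = 0x2C → acc = 0x4D
  '1' = 0x31 → acc = 0x7C
  '2' = 0x32 → acc = 0x4E
  '5' = 0x35 → acc = 0x7B
  '4' = 0x34 → acc = 0x4F
Checksum = 0x4F.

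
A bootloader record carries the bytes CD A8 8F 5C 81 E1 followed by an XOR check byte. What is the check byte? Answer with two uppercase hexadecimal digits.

XOR the bytes together:
  start with 0xCD
  0xCD ⊕ 0xA8 = 0x65
  0x65 ⊕ 0x8F = 0xEA
  0xEA ⊕ 0x5C = 0xB6
  0xB6 ⊕ 0x81 = 0x37
  0x37 ⊕ 0xE1 = 0xD6

D6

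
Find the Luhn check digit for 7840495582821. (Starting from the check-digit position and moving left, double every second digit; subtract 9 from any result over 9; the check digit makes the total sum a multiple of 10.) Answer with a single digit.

6

Partial digits right→left: 1 2 8 2 8 5 5 9 4 0 4 8 7
Double every second digit counting from the check-digit position (so the 1st, 3rd, 5th, ... of the partial from the right).
  doubled (with −9 where >9): 2 7 7 1 8 8 5 → sum 38
  kept as-is: 2 2 5 9 0 8 → sum 26
Total = 38 + 26 = 64.
Check digit = (10 − (64 mod 10)) mod 10 = 6.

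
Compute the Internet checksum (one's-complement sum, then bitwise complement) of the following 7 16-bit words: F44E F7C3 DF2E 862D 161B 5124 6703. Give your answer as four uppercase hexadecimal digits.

One's-complement addition (fold any carry out of bit 15 back into bit 0):
  0xF44E + 0xF7C3 = 0x1EC11 → wrap carry → 0xEC12
  0xEC12 + 0xDF2E = 0x1CB40 → wrap carry → 0xCB41
  0xCB41 + 0x862D = 0x1516E → wrap carry → 0x516F
  0x516F + 0x161B = 0x0678A
  0x678A + 0x5124 = 0x0B8AE
  0xB8AE + 0x6703 = 0x11FB1 → wrap carry → 0x1FB2
One's-complement sum = 0x1FB2.
Checksum = ~0x1FB2 & 0xFFFF = 0xE04D.

E04D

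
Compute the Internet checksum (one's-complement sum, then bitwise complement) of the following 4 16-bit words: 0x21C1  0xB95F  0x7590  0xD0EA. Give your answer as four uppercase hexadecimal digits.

DE63

One's-complement addition (fold any carry out of bit 15 back into bit 0):
  0x21C1 + 0xB95F = 0x0DB20
  0xDB20 + 0x7590 = 0x150B0 → wrap carry → 0x50B1
  0x50B1 + 0xD0EA = 0x1219B → wrap carry → 0x219C
One's-complement sum = 0x219C.
Checksum = ~0x219C & 0xFFFF = 0xDE63.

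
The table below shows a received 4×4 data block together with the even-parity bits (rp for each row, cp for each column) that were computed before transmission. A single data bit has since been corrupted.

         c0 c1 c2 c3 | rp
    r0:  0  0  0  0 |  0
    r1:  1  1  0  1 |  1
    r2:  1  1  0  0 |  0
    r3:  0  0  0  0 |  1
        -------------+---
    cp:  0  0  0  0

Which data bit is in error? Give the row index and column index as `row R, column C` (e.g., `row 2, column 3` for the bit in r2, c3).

row 3, column 3

Recompute each row's even parity and compare to rp:
  r0: data parity 0, sent rp 0 → ok
  r1: data parity 1, sent rp 1 → ok
  r2: data parity 0, sent rp 0 → ok
  r3: data parity 0, sent rp 1 → mismatch
Recompute each column's even parity and compare to cp:
  c0: data parity 0, sent cp 0 → ok
  c1: data parity 0, sent cp 0 → ok
  c2: data parity 0, sent cp 0 → ok
  c3: data parity 1, sent cp 0 → mismatch
Exactly one row (r3) and one column (c3) fail → the flipped bit is at their intersection.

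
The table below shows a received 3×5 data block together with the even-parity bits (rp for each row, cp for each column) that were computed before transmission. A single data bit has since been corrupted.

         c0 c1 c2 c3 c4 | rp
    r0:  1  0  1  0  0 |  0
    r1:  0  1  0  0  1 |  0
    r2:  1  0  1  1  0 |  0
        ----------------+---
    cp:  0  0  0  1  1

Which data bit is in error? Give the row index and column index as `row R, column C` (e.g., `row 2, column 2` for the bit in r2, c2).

Recompute each row's even parity and compare to rp:
  r0: data parity 0, sent rp 0 → ok
  r1: data parity 0, sent rp 0 → ok
  r2: data parity 1, sent rp 0 → mismatch
Recompute each column's even parity and compare to cp:
  c0: data parity 0, sent cp 0 → ok
  c1: data parity 1, sent cp 0 → mismatch
  c2: data parity 0, sent cp 0 → ok
  c3: data parity 1, sent cp 1 → ok
  c4: data parity 1, sent cp 1 → ok
Exactly one row (r2) and one column (c1) fail → the flipped bit is at their intersection.

row 2, column 1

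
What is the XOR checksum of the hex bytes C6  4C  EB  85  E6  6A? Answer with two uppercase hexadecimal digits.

68

XOR the bytes together:
  start with 0xC6
  0xC6 ⊕ 0x4C = 0x8A
  0x8A ⊕ 0xEB = 0x61
  0x61 ⊕ 0x85 = 0xE4
  0xE4 ⊕ 0xE6 = 0x02
  0x02 ⊕ 0x6A = 0x68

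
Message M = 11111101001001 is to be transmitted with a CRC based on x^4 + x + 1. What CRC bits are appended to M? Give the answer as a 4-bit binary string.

0011

Append 4 zeros: 111111010010010000. Divide by 10011 (XOR where the leading bit is 1):
  pos 0: 11111 XOR 10011 = 01100
  pos 1: 11001 XOR 10011 = 01010
  pos 2: 10100 XOR 10011 = 00111
  pos 4: 11110 XOR 10011 = 01101
  pos 5: 11010 XOR 10011 = 01001
  pos 6: 10011 XOR 10011 = 00000
  pos 13: 10000 XOR 10011 = 00011
Remainder (last 4 bits) = 0011. This is the CRC / FCS.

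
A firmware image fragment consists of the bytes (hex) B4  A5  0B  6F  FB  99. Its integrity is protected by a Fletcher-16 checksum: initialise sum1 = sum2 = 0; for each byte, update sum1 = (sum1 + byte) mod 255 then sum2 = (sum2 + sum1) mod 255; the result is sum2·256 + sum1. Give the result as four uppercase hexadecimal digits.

Running sums (mod 255):
  after byte 0 (B4): sum1=180, sum2=180
  after byte 1 (A5): sum1=90, sum2=15
  after byte 2 (0B): sum1=101, sum2=116
  after byte 3 (6F): sum1=212, sum2=73
  after byte 4 (FB): sum1=208, sum2=26
  after byte 5 (99): sum1=106, sum2=132
Checksum = sum2·256 + sum1 = 132·256 + 106 = 33898 = 0x846A.

846A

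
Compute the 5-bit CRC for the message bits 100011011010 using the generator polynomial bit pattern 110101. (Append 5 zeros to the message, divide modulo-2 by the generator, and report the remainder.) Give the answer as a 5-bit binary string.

Append 5 zeros: 10001101101000000. Divide by 110101 (XOR where the leading bit is 1):
  pos 0: 100011 XOR 110101 = 010110
  pos 1: 101100 XOR 110101 = 011001
  pos 2: 110011 XOR 110101 = 000110
  pos 5: 110101 XOR 110101 = 000000
Remainder (last 5 bits) = 00000. This is the CRC / FCS.

00000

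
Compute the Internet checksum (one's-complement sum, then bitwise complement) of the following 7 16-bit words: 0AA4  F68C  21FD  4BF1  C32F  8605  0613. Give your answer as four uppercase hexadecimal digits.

4198

One's-complement addition (fold any carry out of bit 15 back into bit 0):
  0x0AA4 + 0xF68C = 0x10130 → wrap carry → 0x0131
  0x0131 + 0x21FD = 0x0232E
  0x232E + 0x4BF1 = 0x06F1F
  0x6F1F + 0xC32F = 0x1324E → wrap carry → 0x324F
  0x324F + 0x8605 = 0x0B854
  0xB854 + 0x0613 = 0x0BE67
One's-complement sum = 0xBE67.
Checksum = ~0xBE67 & 0xFFFF = 0x4198.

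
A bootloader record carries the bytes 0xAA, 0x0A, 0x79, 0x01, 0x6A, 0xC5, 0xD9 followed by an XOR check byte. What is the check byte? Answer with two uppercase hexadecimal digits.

AE

XOR the bytes together:
  start with 0xAA
  0xAA ⊕ 0x0A = 0xA0
  0xA0 ⊕ 0x79 = 0xD9
  0xD9 ⊕ 0x01 = 0xD8
  0xD8 ⊕ 0x6A = 0xB2
  0xB2 ⊕ 0xC5 = 0x77
  0x77 ⊕ 0xD9 = 0xAE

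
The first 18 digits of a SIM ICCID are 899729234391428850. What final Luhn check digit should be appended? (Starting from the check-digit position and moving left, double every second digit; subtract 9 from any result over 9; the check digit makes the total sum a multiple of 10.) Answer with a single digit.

Partial digits right→left: 0 5 8 8 2 4 1 9 3 4 3 2 9 2 7 9 9 8
Double every second digit counting from the check-digit position (so the 1st, 3rd, 5th, ... of the partial from the right).
  doubled (with −9 where >9): 0 7 4 2 6 6 9 5 9 → sum 48
  kept as-is: 5 8 4 9 4 2 2 9 8 → sum 51
Total = 48 + 51 = 99.
Check digit = (10 − (99 mod 10)) mod 10 = 1.

1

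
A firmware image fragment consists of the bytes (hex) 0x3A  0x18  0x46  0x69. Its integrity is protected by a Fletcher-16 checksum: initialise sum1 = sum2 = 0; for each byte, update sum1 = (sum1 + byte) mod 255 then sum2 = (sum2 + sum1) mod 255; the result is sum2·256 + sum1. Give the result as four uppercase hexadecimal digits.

2702

Running sums (mod 255):
  after byte 0 (0x3A): sum1=58, sum2=58
  after byte 1 (0x18): sum1=82, sum2=140
  after byte 2 (0x46): sum1=152, sum2=37
  after byte 3 (0x69): sum1=2, sum2=39
Checksum = sum2·256 + sum1 = 39·256 + 2 = 9986 = 0x2702.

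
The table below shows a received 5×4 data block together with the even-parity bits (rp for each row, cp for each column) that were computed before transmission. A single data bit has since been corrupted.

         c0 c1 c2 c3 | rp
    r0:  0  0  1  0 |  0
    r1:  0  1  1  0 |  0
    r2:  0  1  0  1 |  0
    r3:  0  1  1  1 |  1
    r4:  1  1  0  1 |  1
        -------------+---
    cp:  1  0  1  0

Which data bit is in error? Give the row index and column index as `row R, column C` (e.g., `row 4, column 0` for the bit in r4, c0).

Recompute each row's even parity and compare to rp:
  r0: data parity 1, sent rp 0 → mismatch
  r1: data parity 0, sent rp 0 → ok
  r2: data parity 0, sent rp 0 → ok
  r3: data parity 1, sent rp 1 → ok
  r4: data parity 1, sent rp 1 → ok
Recompute each column's even parity and compare to cp:
  c0: data parity 1, sent cp 1 → ok
  c1: data parity 0, sent cp 0 → ok
  c2: data parity 1, sent cp 1 → ok
  c3: data parity 1, sent cp 0 → mismatch
Exactly one row (r0) and one column (c3) fail → the flipped bit is at their intersection.

row 0, column 3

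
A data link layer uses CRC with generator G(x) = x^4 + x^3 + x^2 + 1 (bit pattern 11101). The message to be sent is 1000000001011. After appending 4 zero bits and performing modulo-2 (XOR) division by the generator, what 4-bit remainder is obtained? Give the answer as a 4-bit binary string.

Append 4 zeros: 10000000010110000. Divide by 11101 (XOR where the leading bit is 1):
  pos 0: 10000 XOR 11101 = 01101
  pos 1: 11010 XOR 11101 = 00111
  pos 3: 11100 XOR 11101 = 00001
  pos 7: 10101 XOR 11101 = 01000
  pos 8: 10001 XOR 11101 = 01100
  pos 9: 11000 XOR 11101 = 00101
  pos 11: 10100 XOR 11101 = 01001
  pos 12: 10010 XOR 11101 = 01111
Remainder (last 4 bits) = 1111. This is the CRC / FCS.

1111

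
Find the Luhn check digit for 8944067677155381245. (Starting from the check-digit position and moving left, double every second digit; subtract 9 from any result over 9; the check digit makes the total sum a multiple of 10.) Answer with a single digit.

Partial digits right→left: 5 4 2 1 8 3 5 5 1 7 7 6 7 6 0 4 4 9 8
Double every second digit counting from the check-digit position (so the 1st, 3rd, 5th, ... of the partial from the right).
  doubled (with −9 where >9): 1 4 7 1 2 5 5 0 8 7 → sum 40
  kept as-is: 4 1 3 5 7 6 6 4 9 → sum 45
Total = 40 + 45 = 85.
Check digit = (10 − (85 mod 10)) mod 10 = 5.

5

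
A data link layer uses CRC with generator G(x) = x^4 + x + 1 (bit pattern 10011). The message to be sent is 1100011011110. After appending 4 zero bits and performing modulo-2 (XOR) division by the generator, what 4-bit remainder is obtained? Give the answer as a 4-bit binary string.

Append 4 zeros: 11000110111100000. Divide by 10011 (XOR where the leading bit is 1):
  pos 0: 11000 XOR 10011 = 01011
  pos 1: 10111 XOR 10011 = 00100
  pos 3: 10010 XOR 10011 = 00001
  pos 7: 11111 XOR 10011 = 01100
  pos 8: 11000 XOR 10011 = 01011
  pos 9: 10110 XOR 10011 = 00101
  pos 11: 10100 XOR 10011 = 00111
Remainder (last 4 bits) = 1110. This is the CRC / FCS.

1110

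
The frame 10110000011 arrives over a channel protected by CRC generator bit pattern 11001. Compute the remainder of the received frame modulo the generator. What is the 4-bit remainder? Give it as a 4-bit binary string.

0000

Modulo-2 division of 10110000011 by 11001:
  pos 0: 10110 XOR 11001 = 01111
  pos 1: 11110 XOR 11001 = 00111
  pos 3: 11100 XOR 11001 = 00101
  pos 5: 10101 XOR 11001 = 01100
  pos 6: 11001 XOR 11001 = 00000
Remainder = 0000 (zero — the frame passes the CRC check).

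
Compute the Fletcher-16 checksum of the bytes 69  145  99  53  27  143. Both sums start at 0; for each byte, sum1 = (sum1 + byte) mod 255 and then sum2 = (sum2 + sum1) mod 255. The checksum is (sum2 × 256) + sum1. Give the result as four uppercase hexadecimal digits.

6A1A

Running sums (mod 255):
  after byte 0 (69): sum1=69, sum2=69
  after byte 1 (145): sum1=214, sum2=28
  after byte 2 (99): sum1=58, sum2=86
  after byte 3 (53): sum1=111, sum2=197
  after byte 4 (27): sum1=138, sum2=80
  after byte 5 (143): sum1=26, sum2=106
Checksum = sum2·256 + sum1 = 106·256 + 26 = 27162 = 0x6A1A.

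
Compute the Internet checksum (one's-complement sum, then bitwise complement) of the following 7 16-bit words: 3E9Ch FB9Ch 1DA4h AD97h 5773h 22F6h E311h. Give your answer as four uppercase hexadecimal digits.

One's-complement addition (fold any carry out of bit 15 back into bit 0):
  0x3E9C + 0xFB9C = 0x13A38 → wrap carry → 0x3A39
  0x3A39 + 0x1DA4 = 0x057DD
  0x57DD + 0xAD97 = 0x10574 → wrap carry → 0x0575
  0x0575 + 0x5773 = 0x05CE8
  0x5CE8 + 0x22F6 = 0x07FDE
  0x7FDE + 0xE311 = 0x162EF → wrap carry → 0x62F0
One's-complement sum = 0x62F0.
Checksum = ~0x62F0 & 0xFFFF = 0x9D0F.

9D0F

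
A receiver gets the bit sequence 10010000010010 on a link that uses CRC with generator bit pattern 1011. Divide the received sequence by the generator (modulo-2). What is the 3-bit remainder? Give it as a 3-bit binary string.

010

Modulo-2 division of 10010000010010 by 1011:
  pos 0: 1001 XOR 1011 = 0010
  pos 2: 1000 XOR 1011 = 0011
  pos 4: 1100 XOR 1011 = 0111
  pos 5: 1110 XOR 1011 = 0101
  pos 6: 1011 XOR 1011 = 0000
Remainder = 010 (nonzero — an error is detected).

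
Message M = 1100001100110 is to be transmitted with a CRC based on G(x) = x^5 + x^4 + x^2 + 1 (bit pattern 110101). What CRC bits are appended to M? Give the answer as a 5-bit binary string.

11011

Append 5 zeros: 110000110011000000. Divide by 110101 (XOR where the leading bit is 1):
  pos 0: 110000 XOR 110101 = 000101
  pos 3: 101110 XOR 110101 = 011011
  pos 4: 110110 XOR 110101 = 000011
  pos 8: 111100 XOR 110101 = 001001
  pos 10: 100100 XOR 110101 = 010001
  pos 11: 100010 XOR 110101 = 010111
  pos 12: 101110 XOR 110101 = 011011
Remainder (last 5 bits) = 11011. This is the CRC / FCS.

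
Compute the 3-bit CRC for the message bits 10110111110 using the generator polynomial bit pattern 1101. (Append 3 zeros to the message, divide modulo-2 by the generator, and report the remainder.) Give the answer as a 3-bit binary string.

101

Append 3 zeros: 10110111110000. Divide by 1101 (XOR where the leading bit is 1):
  pos 0: 1011 XOR 1101 = 0110
  pos 1: 1100 XOR 1101 = 0001
  pos 4: 1111 XOR 1101 = 0010
  pos 6: 1011 XOR 1101 = 0110
  pos 7: 1100 XOR 1101 = 0001
  pos 10: 1000 XOR 1101 = 0101
Remainder (last 3 bits) = 101. This is the CRC / FCS.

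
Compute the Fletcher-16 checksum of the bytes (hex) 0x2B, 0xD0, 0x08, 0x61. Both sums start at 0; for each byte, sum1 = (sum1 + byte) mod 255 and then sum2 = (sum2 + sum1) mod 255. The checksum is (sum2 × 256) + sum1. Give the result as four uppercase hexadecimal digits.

9065

Running sums (mod 255):
  after byte 0 (0x2B): sum1=43, sum2=43
  after byte 1 (0xD0): sum1=251, sum2=39
  after byte 2 (0x08): sum1=4, sum2=43
  after byte 3 (0x61): sum1=101, sum2=144
Checksum = sum2·256 + sum1 = 144·256 + 101 = 36965 = 0x9065.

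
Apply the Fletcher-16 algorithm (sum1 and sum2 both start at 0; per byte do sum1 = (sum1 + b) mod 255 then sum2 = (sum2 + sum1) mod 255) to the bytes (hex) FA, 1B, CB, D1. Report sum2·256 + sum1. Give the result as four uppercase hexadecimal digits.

Running sums (mod 255):
  after byte 0 (FA): sum1=250, sum2=250
  after byte 1 (1B): sum1=22, sum2=17
  after byte 2 (CB): sum1=225, sum2=242
  after byte 3 (D1): sum1=179, sum2=166
Checksum = sum2·256 + sum1 = 166·256 + 179 = 42675 = 0xA6B3.

A6B3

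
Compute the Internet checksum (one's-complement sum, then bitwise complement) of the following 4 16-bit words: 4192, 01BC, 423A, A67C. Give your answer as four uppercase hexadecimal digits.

D3FA

One's-complement addition (fold any carry out of bit 15 back into bit 0):
  0x4192 + 0x01BC = 0x0434E
  0x434E + 0x423A = 0x08588
  0x8588 + 0xA67C = 0x12C04 → wrap carry → 0x2C05
One's-complement sum = 0x2C05.
Checksum = ~0x2C05 & 0xFFFF = 0xD3FA.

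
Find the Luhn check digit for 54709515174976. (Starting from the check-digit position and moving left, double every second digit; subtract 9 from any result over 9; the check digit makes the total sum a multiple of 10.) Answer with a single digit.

9

Partial digits right→left: 6 7 9 4 7 1 5 1 5 9 0 7 4 5
Double every second digit counting from the check-digit position (so the 1st, 3rd, 5th, ... of the partial from the right).
  doubled (with −9 where >9): 3 9 5 1 1 0 8 → sum 27
  kept as-is: 7 4 1 1 9 7 5 → sum 34
Total = 27 + 34 = 61.
Check digit = (10 − (61 mod 10)) mod 10 = 9.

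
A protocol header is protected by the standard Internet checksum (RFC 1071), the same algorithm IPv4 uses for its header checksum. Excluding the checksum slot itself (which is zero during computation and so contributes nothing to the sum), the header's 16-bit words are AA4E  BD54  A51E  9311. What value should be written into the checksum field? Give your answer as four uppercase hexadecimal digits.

602C

One's-complement addition (fold any carry out of bit 15 back into bit 0):
  0xAA4E + 0xBD54 = 0x167A2 → wrap carry → 0x67A3
  0x67A3 + 0xA51E = 0x10CC1 → wrap carry → 0x0CC2
  0x0CC2 + 0x9311 = 0x09FD3
One's-complement sum = 0x9FD3.
Checksum = ~0x9FD3 & 0xFFFF = 0x602C.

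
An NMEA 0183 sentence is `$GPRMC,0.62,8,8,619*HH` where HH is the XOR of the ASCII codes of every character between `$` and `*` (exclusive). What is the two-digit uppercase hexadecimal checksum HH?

XOR the ASCII codes of the payload characters:
  'G' = 0x47 → acc = 0x47
  'P' = 0x50 → acc = 0x17
  'R' = 0x52 → acc = 0x45
  'M' = 0x4D → acc = 0x08
  'C' = 0x43 → acc = 0x4B
  ',' = 0x2C → acc = 0x67
  '0' = 0x30 → acc = 0x57
  '.' = 0x2E → acc = 0x79
  '6' = 0x36 → acc = 0x4F
  '2' = 0x32 → acc = 0x7D
  ',' = 0x2C → acc = 0x51
  '8' = 0x38 → acc = 0x69
  ',' = 0x2C → acc = 0x45
  '8' = 0x38 → acc = 0x7D
  ',' = 0x2C → acc = 0x51
  '6' = 0x36 → acc = 0x67
  '1' = 0x31 → acc = 0x56
  '9' = 0x39 → acc = 0x6F
Checksum = 0x6F.

6F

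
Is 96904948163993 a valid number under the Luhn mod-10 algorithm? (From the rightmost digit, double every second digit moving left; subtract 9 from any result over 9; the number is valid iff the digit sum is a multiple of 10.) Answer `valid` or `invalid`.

invalid

From the right, keep odd positions and double even positions (subtract 9 from any doubled value over 9):
  doubled (positions 2,4,...): 9 6 2 8 8 9 9 → sum 51
  kept (positions 1,3,...): 3 9 6 8 9 0 6 → sum 41
Total = 92.
92 mod 10 = 2, so the number is invalid.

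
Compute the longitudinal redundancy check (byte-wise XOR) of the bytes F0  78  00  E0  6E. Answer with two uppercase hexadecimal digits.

06

XOR the bytes together:
  start with 0xF0
  0xF0 ⊕ 0x78 = 0x88
  0x88 ⊕ 0x00 = 0x88
  0x88 ⊕ 0xE0 = 0x68
  0x68 ⊕ 0x6E = 0x06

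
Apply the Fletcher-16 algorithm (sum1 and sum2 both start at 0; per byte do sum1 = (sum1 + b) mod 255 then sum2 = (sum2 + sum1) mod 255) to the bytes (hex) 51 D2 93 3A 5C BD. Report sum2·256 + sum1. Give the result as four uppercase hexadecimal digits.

Running sums (mod 255):
  after byte 0 (51): sum1=81, sum2=81
  after byte 1 (D2): sum1=36, sum2=117
  after byte 2 (93): sum1=183, sum2=45
  after byte 3 (3A): sum1=241, sum2=31
  after byte 4 (5C): sum1=78, sum2=109
  after byte 5 (BD): sum1=12, sum2=121
Checksum = sum2·256 + sum1 = 121·256 + 12 = 30988 = 0x790C.

790C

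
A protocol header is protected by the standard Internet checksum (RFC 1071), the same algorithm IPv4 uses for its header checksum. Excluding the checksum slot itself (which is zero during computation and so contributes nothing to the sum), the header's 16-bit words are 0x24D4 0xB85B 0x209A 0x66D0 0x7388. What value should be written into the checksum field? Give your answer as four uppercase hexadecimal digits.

One's-complement addition (fold any carry out of bit 15 back into bit 0):
  0x24D4 + 0xB85B = 0x0DD2F
  0xDD2F + 0x209A = 0x0FDC9
  0xFDC9 + 0x66D0 = 0x16499 → wrap carry → 0x649A
  0x649A + 0x7388 = 0x0D822
One's-complement sum = 0xD822.
Checksum = ~0xD822 & 0xFFFF = 0x27DD.

27DD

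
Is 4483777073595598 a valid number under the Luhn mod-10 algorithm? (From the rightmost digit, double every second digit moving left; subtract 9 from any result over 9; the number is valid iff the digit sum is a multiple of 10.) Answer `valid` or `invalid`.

valid

From the right, keep odd positions and double even positions (subtract 9 from any doubled value over 9):
  doubled (positions 2,4,...): 9 1 1 5 5 5 7 8 → sum 41
  kept (positions 1,3,...): 8 5 9 3 0 7 3 4 → sum 39
Total = 80.
80 mod 10 = 0, so the number is valid.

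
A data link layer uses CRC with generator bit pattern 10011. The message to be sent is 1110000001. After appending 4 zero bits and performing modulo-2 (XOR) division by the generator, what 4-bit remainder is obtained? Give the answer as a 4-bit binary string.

Append 4 zeros: 11100000010000. Divide by 10011 (XOR where the leading bit is 1):
  pos 0: 11100 XOR 10011 = 01111
  pos 1: 11110 XOR 10011 = 01101
  pos 2: 11010 XOR 10011 = 01001
  pos 3: 10010 XOR 10011 = 00001
  pos 7: 10100 XOR 10011 = 00111
  pos 9: 11100 XOR 10011 = 01111
Remainder (last 4 bits) = 1111. This is the CRC / FCS.

1111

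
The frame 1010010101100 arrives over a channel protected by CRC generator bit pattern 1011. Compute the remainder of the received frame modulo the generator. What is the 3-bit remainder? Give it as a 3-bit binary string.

Modulo-2 division of 1010010101100 by 1011:
  pos 0: 1010 XOR 1011 = 0001
  pos 3: 1010 XOR 1011 = 0001
  pos 6: 1101 XOR 1011 = 0110
  pos 7: 1101 XOR 1011 = 0110
  pos 8: 1100 XOR 1011 = 0111
  pos 9: 1110 XOR 1011 = 0101
Remainder = 101 (nonzero — an error is detected).

101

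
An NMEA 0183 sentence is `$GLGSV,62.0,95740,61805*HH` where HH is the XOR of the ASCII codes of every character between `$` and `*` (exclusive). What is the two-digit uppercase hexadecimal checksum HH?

7A

XOR the ASCII codes of the payload characters:
  'G' = 0x47 → acc = 0x47
  'L' = 0x4C → acc = 0x0B
  'G' = 0x47 → acc = 0x4C
  'S' = 0x53 → acc = 0x1F
  'V' = 0x56 → acc = 0x49
  ',' = 0x2C → acc = 0x65
  '6' = 0x36 → acc = 0x53
  '2' = 0x32 → acc = 0x61
  '.' = 0x2E → acc = 0x4F
  '0' = 0x30 → acc = 0x7F
  ',' = 0x2C → acc = 0x53
  '9' = 0x39 → acc = 0x6A
  '5' = 0x35 → acc = 0x5F
  '7' = 0x37 → acc = 0x68
  '4' = 0x34 → acc = 0x5C
  '0' = 0x30 → acc = 0x6C
  ',' = 0x2C → acc = 0x40
  '6' = 0x36 → acc = 0x76
  '1' = 0x31 → acc = 0x47
  '8' = 0x38 → acc = 0x7F
  '0' = 0x30 → acc = 0x4F
  '5' = 0x35 → acc = 0x7A
Checksum = 0x7A.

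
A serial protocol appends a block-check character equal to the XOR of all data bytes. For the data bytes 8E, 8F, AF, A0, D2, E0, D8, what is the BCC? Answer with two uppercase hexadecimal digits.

XOR the bytes together:
  start with 0x8E
  0x8E ⊕ 0x8F = 0x01
  0x01 ⊕ 0xAF = 0xAE
  0xAE ⊕ 0xA0 = 0x0E
  0x0E ⊕ 0xD2 = 0xDC
  0xDC ⊕ 0xE0 = 0x3C
  0x3C ⊕ 0xD8 = 0xE4

E4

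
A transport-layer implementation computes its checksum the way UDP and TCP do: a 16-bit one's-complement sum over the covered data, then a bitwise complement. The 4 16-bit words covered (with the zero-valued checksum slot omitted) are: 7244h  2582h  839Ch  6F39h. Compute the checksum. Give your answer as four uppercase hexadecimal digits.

7563

One's-complement addition (fold any carry out of bit 15 back into bit 0):
  0x7244 + 0x2582 = 0x097C6
  0x97C6 + 0x839C = 0x11B62 → wrap carry → 0x1B63
  0x1B63 + 0x6F39 = 0x08A9C
One's-complement sum = 0x8A9C.
Checksum = ~0x8A9C & 0xFFFF = 0x7563.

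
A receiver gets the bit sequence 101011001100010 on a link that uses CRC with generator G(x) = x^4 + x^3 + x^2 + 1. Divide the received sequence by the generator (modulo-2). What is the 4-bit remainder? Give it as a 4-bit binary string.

Modulo-2 division of 101011001100010 by 11101:
  pos 0: 10101 XOR 11101 = 01000
  pos 1: 10001 XOR 11101 = 01100
  pos 2: 11000 XOR 11101 = 00101
  pos 4: 10101 XOR 11101 = 01000
  pos 5: 10001 XOR 11101 = 01100
  pos 6: 11000 XOR 11101 = 00101
  pos 8: 10100 XOR 11101 = 01001
  pos 9: 10011 XOR 11101 = 01110
  pos 10: 11100 XOR 11101 = 00001
Remainder = 0001 (nonzero — an error is detected).

0001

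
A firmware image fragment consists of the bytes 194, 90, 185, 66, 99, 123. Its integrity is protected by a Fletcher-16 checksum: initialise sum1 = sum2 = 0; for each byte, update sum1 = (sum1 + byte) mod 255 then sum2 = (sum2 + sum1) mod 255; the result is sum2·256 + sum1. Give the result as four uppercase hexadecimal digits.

44F7

Running sums (mod 255):
  after byte 0 (194): sum1=194, sum2=194
  after byte 1 (90): sum1=29, sum2=223
  after byte 2 (185): sum1=214, sum2=182
  after byte 3 (66): sum1=25, sum2=207
  after byte 4 (99): sum1=124, sum2=76
  after byte 5 (123): sum1=247, sum2=68
Checksum = sum2·256 + sum1 = 68·256 + 247 = 17655 = 0x44F7.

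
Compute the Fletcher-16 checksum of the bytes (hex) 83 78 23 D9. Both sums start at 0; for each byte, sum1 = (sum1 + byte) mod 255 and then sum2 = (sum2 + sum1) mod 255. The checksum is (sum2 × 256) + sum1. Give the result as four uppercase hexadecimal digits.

97F8

Running sums (mod 255):
  after byte 0 (83): sum1=131, sum2=131
  after byte 1 (78): sum1=251, sum2=127
  after byte 2 (23): sum1=31, sum2=158
  after byte 3 (D9): sum1=248, sum2=151
Checksum = sum2·256 + sum1 = 151·256 + 248 = 38904 = 0x97F8.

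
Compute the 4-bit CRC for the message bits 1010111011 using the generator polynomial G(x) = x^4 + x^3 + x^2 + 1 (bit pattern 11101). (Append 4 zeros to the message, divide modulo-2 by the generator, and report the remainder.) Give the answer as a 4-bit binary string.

1110

Append 4 zeros: 10101110110000. Divide by 11101 (XOR where the leading bit is 1):
  pos 0: 10101 XOR 11101 = 01000
  pos 1: 10001 XOR 11101 = 01100
  pos 2: 11001 XOR 11101 = 00100
  pos 4: 10001 XOR 11101 = 01100
  pos 5: 11001 XOR 11101 = 00100
  pos 7: 10000 XOR 11101 = 01101
  pos 8: 11010 XOR 11101 = 00111
Remainder (last 4 bits) = 1110. This is the CRC / FCS.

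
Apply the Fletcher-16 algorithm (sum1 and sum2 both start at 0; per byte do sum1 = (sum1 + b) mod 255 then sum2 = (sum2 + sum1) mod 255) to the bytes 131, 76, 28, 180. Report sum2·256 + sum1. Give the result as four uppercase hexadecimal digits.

DFA0

Running sums (mod 255):
  after byte 0 (131): sum1=131, sum2=131
  after byte 1 (76): sum1=207, sum2=83
  after byte 2 (28): sum1=235, sum2=63
  after byte 3 (180): sum1=160, sum2=223
Checksum = sum2·256 + sum1 = 223·256 + 160 = 57248 = 0xDFA0.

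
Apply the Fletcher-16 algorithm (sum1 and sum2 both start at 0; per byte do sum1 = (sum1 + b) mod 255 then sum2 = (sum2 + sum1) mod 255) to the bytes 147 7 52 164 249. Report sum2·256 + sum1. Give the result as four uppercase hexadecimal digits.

DD6D

Running sums (mod 255):
  after byte 0 (147): sum1=147, sum2=147
  after byte 1 (7): sum1=154, sum2=46
  after byte 2 (52): sum1=206, sum2=252
  after byte 3 (164): sum1=115, sum2=112
  after byte 4 (249): sum1=109, sum2=221
Checksum = sum2·256 + sum1 = 221·256 + 109 = 56685 = 0xDD6D.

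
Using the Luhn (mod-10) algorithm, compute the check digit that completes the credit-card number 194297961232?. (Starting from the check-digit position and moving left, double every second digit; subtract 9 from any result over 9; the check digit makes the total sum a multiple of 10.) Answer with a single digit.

4

Partial digits right→left: 2 3 2 1 6 9 7 9 2 4 9 1
Double every second digit counting from the check-digit position (so the 1st, 3rd, 5th, ... of the partial from the right).
  doubled (with −9 where >9): 4 4 3 5 4 9 → sum 29
  kept as-is: 3 1 9 9 4 1 → sum 27
Total = 29 + 27 = 56.
Check digit = (10 − (56 mod 10)) mod 10 = 4.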